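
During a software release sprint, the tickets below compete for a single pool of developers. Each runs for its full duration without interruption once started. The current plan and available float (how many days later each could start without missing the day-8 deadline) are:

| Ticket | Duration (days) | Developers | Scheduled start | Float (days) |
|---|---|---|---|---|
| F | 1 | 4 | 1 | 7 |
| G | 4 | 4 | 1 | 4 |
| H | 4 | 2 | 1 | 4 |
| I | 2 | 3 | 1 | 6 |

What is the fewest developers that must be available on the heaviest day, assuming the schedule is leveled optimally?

Early-start (F@1, G@1, H@1, I@1) gives peak 13: d1:13  d2:9  d3:6  d4:6  d5:0  d6:0  d7:0  d8:0.
Shift G→2, I→6.
Schedule F@1, G@2, H@1, I@6: d1:6  d2:6  d3:6  d4:6  d5:4  d6:3  d7:3  d8:0 — peak 6.

6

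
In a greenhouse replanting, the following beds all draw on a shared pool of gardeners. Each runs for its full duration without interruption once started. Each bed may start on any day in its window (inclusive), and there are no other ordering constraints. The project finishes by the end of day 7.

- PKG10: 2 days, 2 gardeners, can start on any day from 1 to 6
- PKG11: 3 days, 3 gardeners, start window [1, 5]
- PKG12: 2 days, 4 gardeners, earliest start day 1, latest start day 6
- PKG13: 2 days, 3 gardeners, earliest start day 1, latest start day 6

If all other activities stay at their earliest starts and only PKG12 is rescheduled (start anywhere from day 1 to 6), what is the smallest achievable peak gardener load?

PKG12@1: d1:12  d2:12  d3:3  d4:0  d5:0  d6:0  d7:0 → peak 12
PKG12@2: d1:8  d2:12  d3:7  d4:0  d5:0  d6:0  d7:0 → peak 12
PKG12@3: d1:8  d2:8  d3:7  d4:4  d5:0  d6:0  d7:0 → peak 8
PKG12@4: d1:8  d2:8  d3:3  d4:4  d5:4  d6:0  d7:0 → peak 8
PKG12@5: d1:8  d2:8  d3:3  d4:0  d5:4  d6:4  d7:0 → peak 8
PKG12@6: d1:8  d2:8  d3:3  d4:0  d5:0  d6:4  d7:4 → peak 8
Best is PKG12@3, peak 8.

8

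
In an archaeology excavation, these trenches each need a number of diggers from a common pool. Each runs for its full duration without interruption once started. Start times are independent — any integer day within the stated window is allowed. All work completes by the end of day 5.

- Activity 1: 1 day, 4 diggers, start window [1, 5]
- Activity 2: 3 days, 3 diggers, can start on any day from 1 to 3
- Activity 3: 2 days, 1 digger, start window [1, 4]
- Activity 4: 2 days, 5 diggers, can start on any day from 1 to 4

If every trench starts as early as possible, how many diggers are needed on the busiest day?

13

Early-start schedule: Activity 1@1, Activity 2@1, Activity 3@1, Activity 4@1.
Load per day: day 1: 13, day 2: 9, day 3: 3, day 4: 0, day 5: 0.
Peak is 13.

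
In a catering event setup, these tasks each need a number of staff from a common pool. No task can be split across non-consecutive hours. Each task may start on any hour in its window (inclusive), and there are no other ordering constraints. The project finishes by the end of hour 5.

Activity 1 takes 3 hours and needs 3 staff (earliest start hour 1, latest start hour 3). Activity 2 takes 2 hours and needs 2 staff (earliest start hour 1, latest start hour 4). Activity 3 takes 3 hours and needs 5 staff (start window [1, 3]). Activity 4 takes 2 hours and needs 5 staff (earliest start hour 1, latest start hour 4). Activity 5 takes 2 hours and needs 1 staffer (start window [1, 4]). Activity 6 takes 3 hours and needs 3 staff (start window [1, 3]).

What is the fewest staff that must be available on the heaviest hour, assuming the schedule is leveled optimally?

Early-start (Activity 1@1, Activity 2@1, Activity 3@1, Activity 4@1, Activity 5@1, Activity 6@1) gives peak 19: h1:19  h2:19  h3:11  h4:0  h5:0.
Shift Activity 4→4, Activity 6→3.
Schedule Activity 1@1, Activity 2@1, Activity 3@1, Activity 4@4, Activity 5@1, Activity 6@3: h1:11  h2:11  h3:11  h4:8  h5:8 — peak 11.

11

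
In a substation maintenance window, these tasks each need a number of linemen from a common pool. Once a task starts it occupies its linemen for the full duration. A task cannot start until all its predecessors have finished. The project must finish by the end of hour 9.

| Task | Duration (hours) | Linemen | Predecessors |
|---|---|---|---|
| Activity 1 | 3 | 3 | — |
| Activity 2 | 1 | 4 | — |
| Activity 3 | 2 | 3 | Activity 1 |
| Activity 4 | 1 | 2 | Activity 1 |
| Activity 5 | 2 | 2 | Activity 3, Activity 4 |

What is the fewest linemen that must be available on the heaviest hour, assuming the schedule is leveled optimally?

4

Early-start (Activity 1@1, Activity 2@1, Activity 3@4, Activity 4@4, Activity 5@6) gives peak 7: h1:7  h2:3  h3:3  h4:5  h5:3  h6:2  h7:2  h8:0  h9:0.
Shift Activity 2→4, Activity 3→5, Activity 4→7, Activity 5→8.
Schedule Activity 1@1, Activity 2@4, Activity 3@5, Activity 4@7, Activity 5@8: h1:3  h2:3  h3:3  h4:4  h5:3  h6:3  h7:2  h8:2  h9:2 — peak 4.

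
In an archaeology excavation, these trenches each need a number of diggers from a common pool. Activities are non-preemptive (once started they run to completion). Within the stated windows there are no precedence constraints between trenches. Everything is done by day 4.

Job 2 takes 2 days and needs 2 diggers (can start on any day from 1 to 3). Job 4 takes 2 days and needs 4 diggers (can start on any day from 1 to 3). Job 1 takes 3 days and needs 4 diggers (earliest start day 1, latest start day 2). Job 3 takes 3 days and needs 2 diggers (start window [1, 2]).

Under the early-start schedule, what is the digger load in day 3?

At early start, day 3 has: Job 1, Job 3.
Demand: 4 + 2 = 6.

6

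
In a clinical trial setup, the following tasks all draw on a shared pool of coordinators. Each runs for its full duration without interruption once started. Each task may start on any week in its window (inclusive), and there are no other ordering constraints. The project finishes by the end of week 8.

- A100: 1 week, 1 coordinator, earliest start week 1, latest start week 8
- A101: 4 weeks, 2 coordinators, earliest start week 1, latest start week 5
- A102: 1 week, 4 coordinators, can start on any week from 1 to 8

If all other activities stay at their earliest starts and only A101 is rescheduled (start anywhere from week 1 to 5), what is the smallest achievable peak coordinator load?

5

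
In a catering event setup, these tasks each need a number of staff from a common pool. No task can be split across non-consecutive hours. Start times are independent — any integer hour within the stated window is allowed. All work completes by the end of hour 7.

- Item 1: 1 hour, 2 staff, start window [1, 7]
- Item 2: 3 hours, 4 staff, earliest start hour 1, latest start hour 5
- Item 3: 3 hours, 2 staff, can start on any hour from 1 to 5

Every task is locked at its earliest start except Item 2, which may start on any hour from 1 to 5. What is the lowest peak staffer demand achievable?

Item 2@1: h1:8  h2:6  h3:6  h4:0  h5:0  h6:0  h7:0 → peak 8
Item 2@2: h1:4  h2:6  h3:6  h4:4  h5:0  h6:0  h7:0 → peak 6
Item 2@3: h1:4  h2:2  h3:6  h4:4  h5:4  h6:0  h7:0 → peak 6
Item 2@4: h1:4  h2:2  h3:2  h4:4  h5:4  h6:4  h7:0 → peak 4
Item 2@5: h1:4  h2:2  h3:2  h4:0  h5:4  h6:4  h7:4 → peak 4
Best is Item 2@4, peak 4.

4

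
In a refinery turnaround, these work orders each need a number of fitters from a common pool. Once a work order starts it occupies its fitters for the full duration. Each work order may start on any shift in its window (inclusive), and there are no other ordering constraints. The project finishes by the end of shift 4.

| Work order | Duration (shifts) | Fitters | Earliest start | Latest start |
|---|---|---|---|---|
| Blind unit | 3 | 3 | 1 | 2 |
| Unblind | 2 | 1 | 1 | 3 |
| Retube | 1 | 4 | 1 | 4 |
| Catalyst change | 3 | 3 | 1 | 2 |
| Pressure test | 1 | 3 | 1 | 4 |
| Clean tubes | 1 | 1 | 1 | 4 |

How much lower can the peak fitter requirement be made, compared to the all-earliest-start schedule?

Early-start peak: s1:15  s2:7  s3:6  s4:0 ⇒ 15.
Leveled (Blind unit@1, Unblind@1, Retube@4, Catalyst change@1, Pressure test@4, Clean tubes@3): s1:7  s2:7  s3:7  s4:7 ⇒ 7.
Reduction 15 − 7 = 8.

8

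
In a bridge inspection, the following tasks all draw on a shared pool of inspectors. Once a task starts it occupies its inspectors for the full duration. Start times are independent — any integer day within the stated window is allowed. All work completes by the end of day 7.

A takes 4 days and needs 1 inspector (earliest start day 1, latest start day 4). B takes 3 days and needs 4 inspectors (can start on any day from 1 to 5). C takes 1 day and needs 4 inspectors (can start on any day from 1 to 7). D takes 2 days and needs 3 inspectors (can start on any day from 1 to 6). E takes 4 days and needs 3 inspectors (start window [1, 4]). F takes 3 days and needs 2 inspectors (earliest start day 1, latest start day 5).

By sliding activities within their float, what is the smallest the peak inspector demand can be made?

Early-start (A@1, B@1, C@1, D@1, E@1, F@1) gives peak 17: d1:17  d2:13  d3:10  d4:4  d5:0  d6:0  d7:0.
Shift C→5, D→6, E→4.
Schedule A@1, B@1, C@5, D@6, E@4, F@1: d1:7  d2:7  d3:7  d4:4  d5:7  d6:6  d7:6 — peak 7.
Total inspector-days = 44 over 7 days ⇒ peak ≥ ⌈44/7⌉ = 7, so 7 is optimal.

7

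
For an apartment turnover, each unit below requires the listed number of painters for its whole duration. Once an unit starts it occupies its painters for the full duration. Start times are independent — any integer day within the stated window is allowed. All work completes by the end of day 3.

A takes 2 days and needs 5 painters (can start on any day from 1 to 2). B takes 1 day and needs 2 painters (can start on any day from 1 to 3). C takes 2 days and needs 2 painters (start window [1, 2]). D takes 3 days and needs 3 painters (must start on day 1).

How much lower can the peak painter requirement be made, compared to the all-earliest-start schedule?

2

Early-start peak: d1:12  d2:10  d3:3 ⇒ 12.
Leveled (A@1, B@1, C@2, D@1): d1:10  d2:10  d3:5 ⇒ 10.
Reduction 12 − 10 = 2.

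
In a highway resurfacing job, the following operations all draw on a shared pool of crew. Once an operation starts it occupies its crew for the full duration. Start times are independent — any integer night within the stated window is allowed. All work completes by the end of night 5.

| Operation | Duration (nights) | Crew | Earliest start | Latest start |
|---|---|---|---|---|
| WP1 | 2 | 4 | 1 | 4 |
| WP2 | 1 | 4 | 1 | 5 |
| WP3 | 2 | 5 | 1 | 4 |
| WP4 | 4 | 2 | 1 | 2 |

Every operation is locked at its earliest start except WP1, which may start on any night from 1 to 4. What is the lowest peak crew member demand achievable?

11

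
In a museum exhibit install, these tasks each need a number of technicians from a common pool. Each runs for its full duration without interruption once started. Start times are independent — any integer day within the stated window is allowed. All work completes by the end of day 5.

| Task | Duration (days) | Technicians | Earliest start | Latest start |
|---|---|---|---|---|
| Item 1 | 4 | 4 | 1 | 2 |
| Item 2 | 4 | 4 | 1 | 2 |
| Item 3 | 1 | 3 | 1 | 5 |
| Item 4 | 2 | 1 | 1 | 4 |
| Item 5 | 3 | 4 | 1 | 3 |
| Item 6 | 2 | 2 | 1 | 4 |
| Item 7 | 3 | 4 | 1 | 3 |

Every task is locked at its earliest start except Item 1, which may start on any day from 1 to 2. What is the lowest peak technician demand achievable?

Item 1@1: d1:22  d2:19  d3:16  d4:8  d5:0 → peak 22
Item 1@2: d1:18  d2:19  d3:16  d4:8  d5:4 → peak 19
Best is Item 1@2, peak 19.

19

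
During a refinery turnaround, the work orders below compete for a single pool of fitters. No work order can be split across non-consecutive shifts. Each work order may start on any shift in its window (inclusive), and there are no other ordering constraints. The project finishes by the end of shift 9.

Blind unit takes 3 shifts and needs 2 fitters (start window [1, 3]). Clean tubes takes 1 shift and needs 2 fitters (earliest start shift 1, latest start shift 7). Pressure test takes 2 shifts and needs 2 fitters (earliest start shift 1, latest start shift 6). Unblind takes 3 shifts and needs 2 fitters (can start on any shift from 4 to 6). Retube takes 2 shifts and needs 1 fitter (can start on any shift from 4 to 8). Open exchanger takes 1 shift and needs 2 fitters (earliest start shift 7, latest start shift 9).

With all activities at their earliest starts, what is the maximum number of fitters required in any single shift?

Early-start schedule: Blind unit@1, Clean tubes@1, Pressure test@1, Unblind@4, Retube@4, Open exchanger@7.
Load per shift: shift 1: 6, shift 2: 4, shift 3: 2, shift 4: 3, shift 5: 3, shift 6: 2, shift 7: 2, shift 8: 0, shift 9: 0.
Peak is 6.

6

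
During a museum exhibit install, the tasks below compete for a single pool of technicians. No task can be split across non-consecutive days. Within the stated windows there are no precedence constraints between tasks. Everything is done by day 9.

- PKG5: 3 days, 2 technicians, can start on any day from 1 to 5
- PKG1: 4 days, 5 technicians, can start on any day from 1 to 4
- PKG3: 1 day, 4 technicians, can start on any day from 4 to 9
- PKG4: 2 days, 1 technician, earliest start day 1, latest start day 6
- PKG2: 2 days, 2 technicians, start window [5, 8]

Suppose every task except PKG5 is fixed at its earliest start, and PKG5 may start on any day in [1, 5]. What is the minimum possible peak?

PKG5@1: d1:8  d2:8  d3:7  d4:9  d5:2  d6:2  d7:0  d8:0  d9:0 → peak 9
PKG5@2: d1:6  d2:8  d3:7  d4:11  d5:2  d6:2  d7:0  d8:0  d9:0 → peak 11
PKG5@3: d1:6  d2:6  d3:7  d4:11  d5:4  d6:2  d7:0  d8:0  d9:0 → peak 11
PKG5@4: d1:6  d2:6  d3:5  d4:11  d5:4  d6:4  d7:0  d8:0  d9:0 → peak 11
PKG5@5: d1:6  d2:6  d3:5  d4:9  d5:4  d6:4  d7:2  d8:0  d9:0 → peak 9
Best is PKG5@1, peak 9.

9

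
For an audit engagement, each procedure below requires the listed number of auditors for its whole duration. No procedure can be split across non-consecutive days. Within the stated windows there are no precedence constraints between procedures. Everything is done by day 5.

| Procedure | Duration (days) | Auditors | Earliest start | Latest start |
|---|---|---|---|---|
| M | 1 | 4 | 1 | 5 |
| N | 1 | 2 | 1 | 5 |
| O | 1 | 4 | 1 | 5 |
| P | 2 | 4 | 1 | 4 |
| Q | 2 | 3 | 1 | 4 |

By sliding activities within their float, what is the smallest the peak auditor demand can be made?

7

Early-start (M@1, N@1, O@1, P@1, Q@1) gives peak 17: d1:17  d2:7  d3:0  d4:0  d5:0.
Shift O→2, P→3, Q→2.
Schedule M@1, N@1, O@2, P@3, Q@2: d1:6  d2:7  d3:7  d4:4  d5:0 — peak 7.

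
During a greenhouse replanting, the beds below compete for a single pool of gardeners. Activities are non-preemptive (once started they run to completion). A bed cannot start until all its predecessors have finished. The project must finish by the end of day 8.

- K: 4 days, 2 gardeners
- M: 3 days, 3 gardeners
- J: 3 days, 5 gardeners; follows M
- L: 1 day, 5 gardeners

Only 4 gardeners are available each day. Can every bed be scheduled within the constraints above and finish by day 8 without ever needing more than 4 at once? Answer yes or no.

no

Total gardener-days = 37; over 8 days the average is 37/8 > 4, so some day must exceed 4.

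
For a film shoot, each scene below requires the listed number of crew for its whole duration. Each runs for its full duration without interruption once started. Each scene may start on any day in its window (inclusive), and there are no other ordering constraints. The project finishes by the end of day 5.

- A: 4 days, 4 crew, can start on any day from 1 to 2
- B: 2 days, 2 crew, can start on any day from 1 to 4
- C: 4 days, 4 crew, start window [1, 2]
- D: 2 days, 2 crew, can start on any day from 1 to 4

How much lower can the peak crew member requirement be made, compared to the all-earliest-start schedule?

2

Early-start peak: d1:12  d2:12  d3:8  d4:8  d5:0 ⇒ 12.
Leveled (A@1, B@1, C@1, D@3): d1:10  d2:10  d3:10  d4:10  d5:0 ⇒ 10.
Reduction 12 − 10 = 2.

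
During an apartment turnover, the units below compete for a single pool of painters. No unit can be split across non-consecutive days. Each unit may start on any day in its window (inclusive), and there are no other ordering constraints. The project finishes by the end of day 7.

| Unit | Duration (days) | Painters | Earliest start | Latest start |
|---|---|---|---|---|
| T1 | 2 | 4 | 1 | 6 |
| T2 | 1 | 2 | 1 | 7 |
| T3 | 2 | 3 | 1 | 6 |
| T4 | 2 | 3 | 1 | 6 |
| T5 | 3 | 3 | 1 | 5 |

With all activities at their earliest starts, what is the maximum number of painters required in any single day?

15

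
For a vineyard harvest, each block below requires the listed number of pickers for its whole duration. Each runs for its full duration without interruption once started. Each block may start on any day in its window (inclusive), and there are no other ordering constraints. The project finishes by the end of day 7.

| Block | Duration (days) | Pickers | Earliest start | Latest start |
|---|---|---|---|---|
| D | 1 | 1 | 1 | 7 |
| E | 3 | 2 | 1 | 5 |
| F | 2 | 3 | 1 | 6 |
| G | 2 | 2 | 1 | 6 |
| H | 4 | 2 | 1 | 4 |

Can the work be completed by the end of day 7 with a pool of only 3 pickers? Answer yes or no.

no

Total picker-days = 25; over 7 days the average is 25/7 > 3, so some day must exceed 3.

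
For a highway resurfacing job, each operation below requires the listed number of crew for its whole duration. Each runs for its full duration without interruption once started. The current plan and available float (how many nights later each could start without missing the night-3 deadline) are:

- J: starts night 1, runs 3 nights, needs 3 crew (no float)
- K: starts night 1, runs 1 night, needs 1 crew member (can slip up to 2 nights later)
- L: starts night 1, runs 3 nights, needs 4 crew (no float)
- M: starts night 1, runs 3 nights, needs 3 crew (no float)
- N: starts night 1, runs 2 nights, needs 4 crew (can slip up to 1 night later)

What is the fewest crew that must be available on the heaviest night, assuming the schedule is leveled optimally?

Early-start (J@1, K@1, L@1, M@1, N@1) gives peak 15: n1:15  n2:14  n3:10.
Shift N→2.
Schedule J@1, K@1, L@1, M@1, N@2: n1:11  n2:14  n3:14 — peak 14.
No arrangement of the 6 feasible schedules does better.

14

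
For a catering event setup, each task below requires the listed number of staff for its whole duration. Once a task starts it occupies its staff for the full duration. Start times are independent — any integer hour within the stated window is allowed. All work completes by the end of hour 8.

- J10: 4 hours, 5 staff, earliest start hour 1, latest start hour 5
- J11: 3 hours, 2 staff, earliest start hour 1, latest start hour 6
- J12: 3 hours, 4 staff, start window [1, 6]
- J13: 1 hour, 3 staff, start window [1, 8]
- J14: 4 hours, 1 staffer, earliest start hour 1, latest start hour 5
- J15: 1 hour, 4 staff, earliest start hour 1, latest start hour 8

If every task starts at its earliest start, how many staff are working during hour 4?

At early start, hour 4 has: J10, J14.
Demand: 5 + 1 = 6.

6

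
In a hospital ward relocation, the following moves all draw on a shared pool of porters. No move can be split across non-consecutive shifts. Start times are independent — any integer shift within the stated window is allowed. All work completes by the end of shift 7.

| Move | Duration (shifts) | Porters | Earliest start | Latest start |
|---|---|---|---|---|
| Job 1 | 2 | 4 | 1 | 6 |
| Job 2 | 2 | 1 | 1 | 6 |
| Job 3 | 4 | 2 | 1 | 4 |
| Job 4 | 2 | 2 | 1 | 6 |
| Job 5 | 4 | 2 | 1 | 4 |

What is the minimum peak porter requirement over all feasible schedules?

6

Early-start (Job 1@1, Job 2@1, Job 3@1, Job 4@1, Job 5@1) gives peak 11: s1:11  s2:11  s3:4  s4:4  s5:0  s6:0  s7:0.
Shift Job 3→3, Job 4→3, Job 5→3.
Schedule Job 1@1, Job 2@1, Job 3@3, Job 4@3, Job 5@3: s1:5  s2:5  s3:6  s4:6  s5:4  s6:4  s7:0 — peak 6.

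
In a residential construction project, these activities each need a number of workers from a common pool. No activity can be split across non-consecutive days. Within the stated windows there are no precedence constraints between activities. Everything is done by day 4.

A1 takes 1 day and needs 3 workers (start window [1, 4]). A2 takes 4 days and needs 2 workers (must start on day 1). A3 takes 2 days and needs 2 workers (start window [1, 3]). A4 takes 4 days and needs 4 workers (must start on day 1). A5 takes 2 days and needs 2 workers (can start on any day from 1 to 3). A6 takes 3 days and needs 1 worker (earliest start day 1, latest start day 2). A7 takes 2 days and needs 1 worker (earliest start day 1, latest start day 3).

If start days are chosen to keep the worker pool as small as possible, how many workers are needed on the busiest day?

Early-start (A1@1, A2@1, A3@1, A4@1, A5@1, A6@1, A7@1) gives peak 15: d1:15  d2:12  d3:7  d4:6.
Shift A5→2, A6→2, A7→3.
Schedule A1@1, A2@1, A3@1, A4@1, A5@2, A6@2, A7@3: d1:11  d2:11  d3:10  d4:8 — peak 11.

11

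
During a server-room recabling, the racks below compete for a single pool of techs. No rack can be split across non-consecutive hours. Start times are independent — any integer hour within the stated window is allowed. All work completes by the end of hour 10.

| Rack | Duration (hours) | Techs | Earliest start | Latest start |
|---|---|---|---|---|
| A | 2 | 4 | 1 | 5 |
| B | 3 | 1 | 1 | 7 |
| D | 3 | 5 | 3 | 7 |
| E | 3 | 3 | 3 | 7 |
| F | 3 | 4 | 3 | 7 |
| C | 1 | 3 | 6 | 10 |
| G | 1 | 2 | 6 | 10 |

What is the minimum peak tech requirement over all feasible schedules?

Early-start (A@1, B@1, D@3, E@3, F@3, C@6, G@6) gives peak 13: h1:5  h2:5  h3:13  h4:12  h5:12  h6:5  h7:0  h8:0  h9:0  h10:0.
Shift E→6, F→6, C→9, G→9.
Schedule A@1, B@1, D@3, E@6, F@6, C@9, G@9: h1:5  h2:5  h3:6  h4:5  h5:5  h6:7  h7:7  h8:7  h9:5  h10:0 — peak 7.

7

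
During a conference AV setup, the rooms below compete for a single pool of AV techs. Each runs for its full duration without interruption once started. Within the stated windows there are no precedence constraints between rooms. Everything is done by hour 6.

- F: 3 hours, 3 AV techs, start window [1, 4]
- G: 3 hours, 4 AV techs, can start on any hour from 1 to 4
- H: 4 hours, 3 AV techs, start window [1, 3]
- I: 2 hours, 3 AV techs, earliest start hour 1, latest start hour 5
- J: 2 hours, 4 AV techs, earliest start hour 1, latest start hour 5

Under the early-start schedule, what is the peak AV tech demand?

Early-start schedule: F@1, G@1, H@1, I@1, J@1.
Load per hour: hour 1: 17, hour 2: 17, hour 3: 10, hour 4: 3, hour 5: 0, hour 6: 0.
Peak is 17.

17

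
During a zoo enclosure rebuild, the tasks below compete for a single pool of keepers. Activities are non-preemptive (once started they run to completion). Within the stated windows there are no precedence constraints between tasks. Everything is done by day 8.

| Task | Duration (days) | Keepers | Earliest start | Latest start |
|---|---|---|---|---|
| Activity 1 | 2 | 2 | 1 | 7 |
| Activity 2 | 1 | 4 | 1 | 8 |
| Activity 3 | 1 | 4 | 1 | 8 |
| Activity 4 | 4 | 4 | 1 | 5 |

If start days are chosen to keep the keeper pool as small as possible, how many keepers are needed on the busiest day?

Early-start (Activity 1@1, Activity 2@1, Activity 3@1, Activity 4@1) gives peak 14: d1:14  d2:6  d3:4  d4:4  d5:0  d6:0  d7:0  d8:0.
Shift Activity 2→3, Activity 3→4, Activity 4→5.
Schedule Activity 1@1, Activity 2@3, Activity 3@4, Activity 4@5: d1:2  d2:2  d3:4  d4:4  d5:4  d6:4  d7:4  d8:4 — peak 4.
Total keeper-days = 28 over 8 days ⇒ peak ≥ ⌈28/8⌉ = 4, so 4 is optimal.

4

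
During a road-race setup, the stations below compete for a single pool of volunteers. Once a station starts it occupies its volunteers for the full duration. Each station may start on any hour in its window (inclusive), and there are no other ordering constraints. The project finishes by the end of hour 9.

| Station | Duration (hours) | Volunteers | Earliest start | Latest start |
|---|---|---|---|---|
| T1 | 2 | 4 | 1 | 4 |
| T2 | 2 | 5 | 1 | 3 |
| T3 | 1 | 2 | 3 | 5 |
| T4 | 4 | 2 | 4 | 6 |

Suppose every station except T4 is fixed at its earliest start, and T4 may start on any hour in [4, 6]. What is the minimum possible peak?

9

T4@4: h1:9  h2:9  h3:2  h4:2  h5:2  h6:2  h7:2  h8:0  h9:0 → peak 9
T4@5: h1:9  h2:9  h3:2  h4:0  h5:2  h6:2  h7:2  h8:2  h9:0 → peak 9
T4@6: h1:9  h2:9  h3:2  h4:0  h5:0  h6:2  h7:2  h8:2  h9:2 → peak 9
Best is T4@4, peak 9.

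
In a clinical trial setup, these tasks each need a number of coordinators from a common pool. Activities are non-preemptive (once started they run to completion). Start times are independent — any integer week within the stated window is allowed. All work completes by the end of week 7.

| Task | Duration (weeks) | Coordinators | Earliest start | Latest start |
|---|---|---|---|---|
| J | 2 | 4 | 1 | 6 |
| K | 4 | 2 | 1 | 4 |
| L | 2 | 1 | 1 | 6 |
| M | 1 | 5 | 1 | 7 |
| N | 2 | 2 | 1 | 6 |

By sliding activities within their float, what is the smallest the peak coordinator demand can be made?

5

Early-start (J@1, K@1, L@1, M@1, N@1) gives peak 14: w1:14  w2:9  w3:2  w4:2  w5:0  w6:0  w7:0.
Shift K→3, M→7, N→3.
Schedule J@1, K@3, L@1, M@7, N@3: w1:5  w2:5  w3:4  w4:4  w5:2  w6:2  w7:5 — peak 5.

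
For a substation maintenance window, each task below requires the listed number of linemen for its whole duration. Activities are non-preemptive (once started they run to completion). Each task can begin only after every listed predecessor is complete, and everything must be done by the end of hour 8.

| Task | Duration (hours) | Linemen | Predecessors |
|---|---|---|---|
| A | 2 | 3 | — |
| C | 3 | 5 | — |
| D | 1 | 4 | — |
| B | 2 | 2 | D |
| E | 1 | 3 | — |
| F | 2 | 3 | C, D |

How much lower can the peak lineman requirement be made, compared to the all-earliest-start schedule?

Early-start peak: h1:15  h2:10  h3:7  h4:3  h5:3  h6:0  h7:0  h8:0 ⇒ 15.
Leveled (A@1, C@3, D@6, B@7, E@1, F@7): h1:6  h2:3  h3:5  h4:5  h5:5  h6:4  h7:5  h8:5 ⇒ 6.
Reduction 15 − 6 = 9.

9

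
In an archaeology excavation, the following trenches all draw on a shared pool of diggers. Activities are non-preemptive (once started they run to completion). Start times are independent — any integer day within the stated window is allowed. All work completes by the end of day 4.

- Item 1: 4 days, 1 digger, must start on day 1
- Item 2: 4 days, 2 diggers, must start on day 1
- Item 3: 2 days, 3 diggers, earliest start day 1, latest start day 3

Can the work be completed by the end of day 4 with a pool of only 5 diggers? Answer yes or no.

The minimum achievable peak is 6; 5 < 6, so no feasible schedule stays within the cap.

no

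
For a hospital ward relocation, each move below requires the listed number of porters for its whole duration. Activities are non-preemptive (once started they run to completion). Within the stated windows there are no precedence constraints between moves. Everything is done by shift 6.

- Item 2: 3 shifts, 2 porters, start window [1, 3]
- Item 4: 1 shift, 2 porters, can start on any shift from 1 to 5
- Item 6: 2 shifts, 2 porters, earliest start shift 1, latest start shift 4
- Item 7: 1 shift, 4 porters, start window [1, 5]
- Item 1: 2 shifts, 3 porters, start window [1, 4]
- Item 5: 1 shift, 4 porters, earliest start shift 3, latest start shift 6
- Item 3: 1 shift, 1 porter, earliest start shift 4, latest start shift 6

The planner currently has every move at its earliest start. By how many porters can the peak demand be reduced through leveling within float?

Early-start peak: s1:13  s2:7  s3:6  s4:1  s5:0  s6:0 ⇒ 13.
Leveled (Item 2@1, Item 4@4, Item 6@1, Item 7@5, Item 1@3, Item 5@6, Item 3@5): s1:4  s2:4  s3:5  s4:5  s5:5  s6:4 ⇒ 5.
Reduction 13 − 5 = 8.

8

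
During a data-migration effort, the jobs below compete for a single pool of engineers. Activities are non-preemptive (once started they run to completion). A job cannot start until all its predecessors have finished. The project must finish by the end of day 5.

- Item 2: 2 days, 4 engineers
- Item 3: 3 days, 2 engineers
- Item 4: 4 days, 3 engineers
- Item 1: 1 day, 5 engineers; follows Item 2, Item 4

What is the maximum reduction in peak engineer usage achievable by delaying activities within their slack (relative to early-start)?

Early-start peak: d1:9  d2:9  d3:5  d4:3  d5:5 ⇒ 9.
Leveled (Item 2@1, Item 3@3, Item 4@1, Item 1@5): d1:7  d2:7  d3:5  d4:5  d5:7 ⇒ 7.
Reduction 9 − 7 = 2.

2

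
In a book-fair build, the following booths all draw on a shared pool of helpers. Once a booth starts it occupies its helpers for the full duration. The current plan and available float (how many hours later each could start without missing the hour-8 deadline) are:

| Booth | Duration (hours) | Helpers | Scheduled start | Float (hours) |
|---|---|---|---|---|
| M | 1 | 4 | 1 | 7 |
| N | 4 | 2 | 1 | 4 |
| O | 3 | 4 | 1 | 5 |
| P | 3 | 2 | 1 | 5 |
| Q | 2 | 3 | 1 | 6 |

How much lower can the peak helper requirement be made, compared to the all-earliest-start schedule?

Early-start peak: h1:15  h2:11  h3:8  h4:2  h5:0  h6:0  h7:0  h8:0 ⇒ 15.
Leveled (M@1, N@1, O@2, P@5, Q@5): h1:6  h2:6  h3:6  h4:6  h5:5  h6:5  h7:2  h8:0 ⇒ 6.
Reduction 15 − 6 = 9.

9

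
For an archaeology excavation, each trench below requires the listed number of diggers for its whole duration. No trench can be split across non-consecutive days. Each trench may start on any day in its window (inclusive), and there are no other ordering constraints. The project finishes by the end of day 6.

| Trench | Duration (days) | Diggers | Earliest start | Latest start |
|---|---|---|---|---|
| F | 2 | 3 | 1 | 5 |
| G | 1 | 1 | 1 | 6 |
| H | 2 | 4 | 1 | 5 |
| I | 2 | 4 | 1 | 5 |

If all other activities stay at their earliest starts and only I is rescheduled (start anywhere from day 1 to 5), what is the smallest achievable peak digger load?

I@1: d1:12  d2:11  d3:0  d4:0  d5:0  d6:0 → peak 12
I@2: d1:8  d2:11  d3:4  d4:0  d5:0  d6:0 → peak 11
I@3: d1:8  d2:7  d3:4  d4:4  d5:0  d6:0 → peak 8
I@4: d1:8  d2:7  d3:0  d4:4  d5:4  d6:0 → peak 8
I@5: d1:8  d2:7  d3:0  d4:0  d5:4  d6:4 → peak 8
Best is I@3, peak 8.

8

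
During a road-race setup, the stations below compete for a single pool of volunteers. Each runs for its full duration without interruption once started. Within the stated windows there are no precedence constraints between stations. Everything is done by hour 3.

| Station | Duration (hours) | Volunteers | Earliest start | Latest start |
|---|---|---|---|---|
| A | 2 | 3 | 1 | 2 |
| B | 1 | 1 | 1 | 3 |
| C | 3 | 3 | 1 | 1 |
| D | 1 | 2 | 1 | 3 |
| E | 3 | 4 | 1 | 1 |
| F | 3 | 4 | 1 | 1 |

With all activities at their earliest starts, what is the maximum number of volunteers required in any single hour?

17

Early-start schedule: A@1, B@1, C@1, D@1, E@1, F@1.
Load per hour: hour 1: 17, hour 2: 14, hour 3: 11.
Peak is 17.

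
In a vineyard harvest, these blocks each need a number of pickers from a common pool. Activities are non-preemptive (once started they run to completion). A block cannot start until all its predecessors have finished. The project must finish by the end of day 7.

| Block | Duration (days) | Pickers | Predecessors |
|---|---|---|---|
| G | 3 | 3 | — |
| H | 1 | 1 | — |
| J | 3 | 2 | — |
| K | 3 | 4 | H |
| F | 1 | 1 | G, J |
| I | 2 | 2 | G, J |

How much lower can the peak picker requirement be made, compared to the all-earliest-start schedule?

Early-start peak: d1:6  d2:9  d3:9  d4:7  d5:2  d6:0  d7:0 ⇒ 9.
Leveled (G@1, H@1, J@1, K@4, F@4, I@5): d1:6  d2:5  d3:5  d4:5  d5:6  d6:6  d7:0 ⇒ 6.
Reduction 9 − 6 = 3.

3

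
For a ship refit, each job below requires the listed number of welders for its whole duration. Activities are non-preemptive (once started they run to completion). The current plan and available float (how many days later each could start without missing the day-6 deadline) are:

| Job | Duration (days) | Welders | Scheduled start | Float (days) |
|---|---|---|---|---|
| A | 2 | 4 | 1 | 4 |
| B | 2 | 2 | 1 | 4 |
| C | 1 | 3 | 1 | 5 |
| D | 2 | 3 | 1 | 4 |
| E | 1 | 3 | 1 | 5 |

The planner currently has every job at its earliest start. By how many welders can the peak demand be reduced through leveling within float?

10

Early-start peak: d1:15  d2:9  d3:0  d4:0  d5:0  d6:0 ⇒ 15.
Leveled (A@1, B@3, C@3, D@4, E@6): d1:4  d2:4  d3:5  d4:5  d5:3  d6:3 ⇒ 5.
Reduction 15 − 5 = 10.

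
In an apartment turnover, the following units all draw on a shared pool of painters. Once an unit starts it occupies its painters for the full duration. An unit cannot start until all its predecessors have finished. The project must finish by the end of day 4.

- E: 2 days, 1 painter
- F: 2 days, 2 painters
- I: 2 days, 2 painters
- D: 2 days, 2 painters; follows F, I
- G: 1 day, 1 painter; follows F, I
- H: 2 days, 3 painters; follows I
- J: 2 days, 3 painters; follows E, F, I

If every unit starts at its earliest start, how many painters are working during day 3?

At early start, day 3 has: D, G, H, J.
Demand: 2 + 1 + 3 + 3 = 9.

9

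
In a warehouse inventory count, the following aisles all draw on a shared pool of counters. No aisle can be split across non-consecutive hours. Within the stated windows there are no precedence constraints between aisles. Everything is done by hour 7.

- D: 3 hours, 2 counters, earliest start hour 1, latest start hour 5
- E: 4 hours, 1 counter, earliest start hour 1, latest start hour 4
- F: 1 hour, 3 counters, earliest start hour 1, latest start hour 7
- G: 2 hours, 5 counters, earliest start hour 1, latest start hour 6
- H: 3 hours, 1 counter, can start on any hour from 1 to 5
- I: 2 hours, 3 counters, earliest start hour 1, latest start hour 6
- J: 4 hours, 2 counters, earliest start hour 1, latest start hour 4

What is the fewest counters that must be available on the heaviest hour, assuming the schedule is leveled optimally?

6

Early-start (D@1, E@1, F@1, G@1, H@1, I@1, J@1) gives peak 17: h1:17  h2:14  h3:6  h4:3  h5:0  h6:0  h7:0.
Shift G→6, H→5, I→4, J→2.
Schedule D@1, E@1, F@1, G@6, H@5, I@4, J@2: h1:6  h2:5  h3:5  h4:6  h5:6  h6:6  h7:6 — peak 6.
Total counter-hours = 40 over 7 hours ⇒ peak ≥ ⌈40/7⌉ = 6, so 6 is optimal.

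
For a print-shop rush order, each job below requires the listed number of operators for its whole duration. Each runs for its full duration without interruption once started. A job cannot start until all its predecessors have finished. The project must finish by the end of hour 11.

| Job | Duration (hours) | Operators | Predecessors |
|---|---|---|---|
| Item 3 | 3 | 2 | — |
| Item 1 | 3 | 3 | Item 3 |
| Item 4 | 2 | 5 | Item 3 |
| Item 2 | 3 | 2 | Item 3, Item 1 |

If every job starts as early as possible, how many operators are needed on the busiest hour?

8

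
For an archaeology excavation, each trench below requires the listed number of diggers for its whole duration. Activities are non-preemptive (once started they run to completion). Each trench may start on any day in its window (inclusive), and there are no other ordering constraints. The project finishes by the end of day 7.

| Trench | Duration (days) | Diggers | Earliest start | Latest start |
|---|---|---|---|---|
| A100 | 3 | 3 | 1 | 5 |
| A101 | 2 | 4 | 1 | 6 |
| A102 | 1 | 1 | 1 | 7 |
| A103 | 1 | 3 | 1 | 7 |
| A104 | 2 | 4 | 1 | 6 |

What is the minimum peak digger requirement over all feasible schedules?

6

Early-start (A100@1, A101@1, A102@1, A103@1, A104@1) gives peak 15: d1:15  d2:11  d3:3  d4:0  d5:0  d6:0  d7:0.
Shift A101→4, A103→2, A104→6.
Schedule A100@1, A101@4, A102@1, A103@2, A104@6: d1:4  d2:6  d3:3  d4:4  d5:4  d6:4  d7:4 — peak 6.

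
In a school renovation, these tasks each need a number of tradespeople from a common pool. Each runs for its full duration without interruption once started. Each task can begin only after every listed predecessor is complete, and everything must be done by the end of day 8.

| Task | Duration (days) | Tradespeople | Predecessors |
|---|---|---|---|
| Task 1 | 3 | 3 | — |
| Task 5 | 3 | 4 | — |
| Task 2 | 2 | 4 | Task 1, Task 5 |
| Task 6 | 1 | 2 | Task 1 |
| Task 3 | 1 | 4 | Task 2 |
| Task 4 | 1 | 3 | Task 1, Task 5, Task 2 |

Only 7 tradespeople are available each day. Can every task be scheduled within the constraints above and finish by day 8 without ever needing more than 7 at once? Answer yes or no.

yes

Schedule Task 1@1, Task 5@1, Task 2@4, Task 6@4, Task 3@6, Task 4@6: d1:7  d2:7  d3:7  d4:6  d5:4  d6:7  d7:0  d8:0 — peak 7 ≤ 7.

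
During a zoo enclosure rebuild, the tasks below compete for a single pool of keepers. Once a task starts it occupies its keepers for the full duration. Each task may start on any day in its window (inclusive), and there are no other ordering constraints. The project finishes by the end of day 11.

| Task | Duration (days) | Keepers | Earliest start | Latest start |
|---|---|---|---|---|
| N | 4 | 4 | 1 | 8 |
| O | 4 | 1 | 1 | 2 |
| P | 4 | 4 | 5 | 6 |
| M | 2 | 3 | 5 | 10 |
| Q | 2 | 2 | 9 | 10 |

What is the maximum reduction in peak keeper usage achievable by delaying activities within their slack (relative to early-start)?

2

Early-start peak: d1:5  d2:5  d3:5  d4:5  d5:7  d6:7  d7:4  d8:4  d9:2  d10:2  d11:0 ⇒ 7.
Leveled (N@1, O@1, P@5, M@9, Q@9): d1:5  d2:5  d3:5  d4:5  d5:4  d6:4  d7:4  d8:4  d9:5  d10:5  d11:0 ⇒ 5.
Reduction 7 − 5 = 2.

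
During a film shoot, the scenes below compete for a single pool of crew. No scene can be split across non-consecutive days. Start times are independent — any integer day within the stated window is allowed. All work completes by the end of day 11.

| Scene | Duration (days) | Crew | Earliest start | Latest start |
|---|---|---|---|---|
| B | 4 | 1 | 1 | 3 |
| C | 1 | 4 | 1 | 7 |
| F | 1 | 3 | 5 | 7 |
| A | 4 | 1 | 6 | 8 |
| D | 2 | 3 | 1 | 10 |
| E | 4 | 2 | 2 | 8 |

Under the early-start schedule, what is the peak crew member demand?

Early-start schedule: B@1, C@1, F@5, A@6, D@1, E@2.
Load per day: day 1: 8, day 2: 6, day 3: 3, day 4: 3, day 5: 5, day 6: 1, day 7: 1, day 8: 1, day 9: 1, day 10: 0, day 11: 0.
Peak is 8.

8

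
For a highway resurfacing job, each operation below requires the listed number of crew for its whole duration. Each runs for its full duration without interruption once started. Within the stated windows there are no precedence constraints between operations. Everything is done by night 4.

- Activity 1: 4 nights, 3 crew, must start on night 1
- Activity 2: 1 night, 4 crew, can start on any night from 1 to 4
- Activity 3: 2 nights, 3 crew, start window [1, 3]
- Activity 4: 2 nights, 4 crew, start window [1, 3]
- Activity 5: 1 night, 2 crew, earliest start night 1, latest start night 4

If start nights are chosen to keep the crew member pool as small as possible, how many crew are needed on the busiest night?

10

Early-start (Activity 1@1, Activity 2@1, Activity 3@1, Activity 4@1, Activity 5@1) gives peak 16: n1:16  n2:10  n3:3  n4:3.
Shift Activity 4→2, Activity 5→3.
Schedule Activity 1@1, Activity 2@1, Activity 3@1, Activity 4@2, Activity 5@3: n1:10  n2:10  n3:9  n4:3 — peak 10.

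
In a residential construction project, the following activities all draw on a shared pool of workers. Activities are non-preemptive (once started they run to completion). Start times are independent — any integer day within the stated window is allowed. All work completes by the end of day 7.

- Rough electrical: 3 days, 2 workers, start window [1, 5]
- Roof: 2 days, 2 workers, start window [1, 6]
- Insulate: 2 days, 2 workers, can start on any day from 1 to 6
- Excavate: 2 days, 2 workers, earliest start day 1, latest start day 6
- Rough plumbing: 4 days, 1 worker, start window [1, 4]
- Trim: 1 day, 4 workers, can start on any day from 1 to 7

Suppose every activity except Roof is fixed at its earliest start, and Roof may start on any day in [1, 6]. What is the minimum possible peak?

Roof@1: d1:13  d2:9  d3:3  d4:1  d5:0  d6:0  d7:0 → peak 13
Roof@2: d1:11  d2:9  d3:5  d4:1  d5:0  d6:0  d7:0 → peak 11
Roof@3: d1:11  d2:7  d3:5  d4:3  d5:0  d6:0  d7:0 → peak 11
Roof@4: d1:11  d2:7  d3:3  d4:3  d5:2  d6:0  d7:0 → peak 11
Roof@5: d1:11  d2:7  d3:3  d4:1  d5:2  d6:2  d7:0 → peak 11
Roof@6: d1:11  d2:7  d3:3  d4:1  d5:0  d6:2  d7:2 → peak 11
Best is Roof@2, peak 11.

11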